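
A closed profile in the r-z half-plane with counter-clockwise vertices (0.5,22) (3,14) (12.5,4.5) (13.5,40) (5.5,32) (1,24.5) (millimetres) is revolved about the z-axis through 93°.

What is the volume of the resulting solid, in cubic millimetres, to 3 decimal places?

Volume = 3630.798 mm³

Profile (r,z), 6 vertices: (0.5,22) (3,14) (12.5,4.5) (13.5,40) (5.5,32) (1,24.5)
edge 0: (0.5,22)→(3,14)  cross = 0.5·14 − 3·22 = -59.0000; (r_i+r_j)·cross = 3.5·-59.0000 = -206.5000
edge 1: (3,14)→(12.5,4.5)  cross = 3·4.5 − 12.5·14 = -161.5000; (r_i+r_j)·cross = 15.5·-161.5000 = -2503.2500
edge 2: (12.5,4.5)→(13.5,40)  cross = 12.5·40 − 13.5·4.5 = 439.2500; (r_i+r_j)·cross = 26·439.2500 = 11420.5000
edge 3: (13.5,40)→(5.5,32)  cross = 13.5·32 − 5.5·40 = 212.0000; (r_i+r_j)·cross = 19·212.0000 = 4028.0000
edge 4: (5.5,32)→(1,24.5)  cross = 5.5·24.5 − 1·32 = 102.7500; (r_i+r_j)·cross = 6.5·102.7500 = 667.8750
edge 5: (1,24.5)→(0.5,22)  cross = 1·22 − 0.5·24.5 = 9.7500; (r_i+r_j)·cross = 1.5·9.7500 = 14.6250
Σcross = 543.2500 → A = |Σcross|/2 = 271.6250 mm²
Σ(r_i+r_j)·cross = 13421.2500 → first moment M = |Σ|/6 = 2236.8750
R_c = M/A = 2236.8750/271.6250 = 8.2352 mm
θ = 93° = 1.623156 rad
V = θ·R_c·A = 1.623156·8.2352·271.6250 = 3630.798 mm³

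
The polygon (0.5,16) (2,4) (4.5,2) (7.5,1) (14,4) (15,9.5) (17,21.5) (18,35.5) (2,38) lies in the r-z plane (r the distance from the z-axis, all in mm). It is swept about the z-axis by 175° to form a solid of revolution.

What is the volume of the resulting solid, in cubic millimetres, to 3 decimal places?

Volume = 13841.697 mm³

Profile (r,z), 9 vertices: (0.5,16) (2,4) (4.5,2) (7.5,1) (14,4) (15,9.5) (17,21.5) (18,35.5) (2,38)
edge 0: (0.5,16)→(2,4)  cross = 0.5·4 − 2·16 = -30.0000; (r_i+r_j)·cross = 2.5·-30.0000 = -75.0000
edge 1: (2,4)→(4.5,2)  cross = 2·2 − 4.5·4 = -14.0000; (r_i+r_j)·cross = 6.5·-14.0000 = -91.0000
edge 2: (4.5,2)→(7.5,1)  cross = 4.5·1 − 7.5·2 = -10.5000; (r_i+r_j)·cross = 12·-10.5000 = -126.0000
edge 3: (7.5,1)→(14,4)  cross = 7.5·4 − 14·1 = 16.0000; (r_i+r_j)·cross = 21.5·16.0000 = 344.0000
edge 4: (14,4)→(15,9.5)  cross = 14·9.5 − 15·4 = 73.0000; (r_i+r_j)·cross = 29·73.0000 = 2117.0000
edge 5: (15,9.5)→(17,21.5)  cross = 15·21.5 − 17·9.5 = 161.0000; (r_i+r_j)·cross = 32·161.0000 = 5152.0000
edge 6: (17,21.5)→(18,35.5)  cross = 17·35.5 − 18·21.5 = 216.5000; (r_i+r_j)·cross = 35·216.5000 = 7577.5000
edge 7: (18,35.5)→(2,38)  cross = 18·38 − 2·35.5 = 613.0000; (r_i+r_j)·cross = 20·613.0000 = 12260.0000
edge 8: (2,38)→(0.5,16)  cross = 2·16 − 0.5·38 = 13.0000; (r_i+r_j)·cross = 2.5·13.0000 = 32.5000
Σcross = 1038.0000 → A = |Σcross|/2 = 519.0000 mm²
Σ(r_i+r_j)·cross = 27191.0000 → first moment M = |Σ|/6 = 4531.8333
R_c = M/A = 4531.8333/519.0000 = 8.7319 mm
θ = 175° = 3.054326 rad
V = θ·R_c·A = 3.054326·8.7319·519.0000 = 13841.697 mm³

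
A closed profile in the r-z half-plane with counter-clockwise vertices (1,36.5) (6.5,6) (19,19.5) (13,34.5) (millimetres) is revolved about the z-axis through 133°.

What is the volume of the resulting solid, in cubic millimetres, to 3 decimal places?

Volume = 6814.818 mm³

Profile (r,z), 4 vertices: (1,36.5) (6.5,6) (19,19.5) (13,34.5)
edge 0: (1,36.5)→(6.5,6)  cross = 1·6 − 6.5·36.5 = -231.2500; (r_i+r_j)·cross = 7.5·-231.2500 = -1734.3750
edge 1: (6.5,6)→(19,19.5)  cross = 6.5·19.5 − 19·6 = 12.7500; (r_i+r_j)·cross = 25.5·12.7500 = 325.1250
edge 2: (19,19.5)→(13,34.5)  cross = 19·34.5 − 13·19.5 = 402.0000; (r_i+r_j)·cross = 32·402.0000 = 12864.0000
edge 3: (13,34.5)→(1,36.5)  cross = 13·36.5 − 1·34.5 = 440.0000; (r_i+r_j)·cross = 14·440.0000 = 6160.0000
Σcross = 623.5000 → A = |Σcross|/2 = 311.7500 mm²
Σ(r_i+r_j)·cross = 17614.7500 → first moment M = |Σ|/6 = 2935.7917
R_c = M/A = 2935.7917/311.7500 = 9.4171 mm
θ = 133° = 2.321288 rad
V = θ·R_c·A = 2.321288·9.4171·311.7500 = 6814.818 mm³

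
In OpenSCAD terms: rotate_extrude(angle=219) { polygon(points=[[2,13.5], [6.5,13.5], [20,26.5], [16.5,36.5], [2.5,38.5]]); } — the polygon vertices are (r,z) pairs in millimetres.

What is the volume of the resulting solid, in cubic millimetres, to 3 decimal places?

Profile (r,z), 5 vertices: (2,13.5) (6.5,13.5) (20,26.5) (16.5,36.5) (2.5,38.5)
edge 0: (2,13.5)→(6.5,13.5)  cross = 2·13.5 − 6.5·13.5 = -60.7500; (r_i+r_j)·cross = 8.5·-60.7500 = -516.3750
edge 1: (6.5,13.5)→(20,26.5)  cross = 6.5·26.5 − 20·13.5 = -97.7500; (r_i+r_j)·cross = 26.5·-97.7500 = -2590.3750
edge 2: (20,26.5)→(16.5,36.5)  cross = 20·36.5 − 16.5·26.5 = 292.7500; (r_i+r_j)·cross = 36.5·292.7500 = 10685.3750
edge 3: (16.5,36.5)→(2.5,38.5)  cross = 16.5·38.5 − 2.5·36.5 = 544.0000; (r_i+r_j)·cross = 19·544.0000 = 10336.0000
edge 4: (2.5,38.5)→(2,13.5)  cross = 2.5·13.5 − 2·38.5 = -43.2500; (r_i+r_j)·cross = 4.5·-43.2500 = -194.6250
Σcross = 635.0000 → A = |Σcross|/2 = 317.5000 mm²
Σ(r_i+r_j)·cross = 17720.0000 → first moment M = |Σ|/6 = 2953.3333
R_c = M/A = 2953.3333/317.5000 = 9.3018 mm
θ = 219° = 3.822271 rad
V = θ·R_c·A = 3.822271·9.3018·317.5000 = 11288.441 mm³

Volume = 11288.441 mm³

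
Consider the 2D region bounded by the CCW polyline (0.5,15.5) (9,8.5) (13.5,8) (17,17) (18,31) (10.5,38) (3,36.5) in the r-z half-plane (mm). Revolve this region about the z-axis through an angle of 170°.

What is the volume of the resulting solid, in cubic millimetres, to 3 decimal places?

Profile (r,z), 7 vertices: (0.5,15.5) (9,8.5) (13.5,8) (17,17) (18,31) (10.5,38) (3,36.5)
edge 0: (0.5,15.5)→(9,8.5)  cross = 0.5·8.5 − 9·15.5 = -135.2500; (r_i+r_j)·cross = 9.5·-135.2500 = -1284.8750
edge 1: (9,8.5)→(13.5,8)  cross = 9·8 − 13.5·8.5 = -42.7500; (r_i+r_j)·cross = 22.5·-42.7500 = -961.8750
edge 2: (13.5,8)→(17,17)  cross = 13.5·17 − 17·8 = 93.5000; (r_i+r_j)·cross = 30.5·93.5000 = 2851.7500
edge 3: (17,17)→(18,31)  cross = 17·31 − 18·17 = 221.0000; (r_i+r_j)·cross = 35·221.0000 = 7735.0000
edge 4: (18,31)→(10.5,38)  cross = 18·38 − 10.5·31 = 358.5000; (r_i+r_j)·cross = 28.5·358.5000 = 10217.2500
edge 5: (10.5,38)→(3,36.5)  cross = 10.5·36.5 − 3·38 = 269.2500; (r_i+r_j)·cross = 13.5·269.2500 = 3634.8750
edge 6: (3,36.5)→(0.5,15.5)  cross = 3·15.5 − 0.5·36.5 = 28.2500; (r_i+r_j)·cross = 3.5·28.2500 = 98.8750
Σcross = 792.5000 → A = |Σcross|/2 = 396.2500 mm²
Σ(r_i+r_j)·cross = 22291.0000 → first moment M = |Σ|/6 = 3715.1667
R_c = M/A = 3715.1667/396.2500 = 9.3758 mm
θ = 170° = 2.967060 rad
V = θ·R_c·A = 2.967060·9.3758·396.2500 = 11023.121 mm³

Volume = 11023.121 mm³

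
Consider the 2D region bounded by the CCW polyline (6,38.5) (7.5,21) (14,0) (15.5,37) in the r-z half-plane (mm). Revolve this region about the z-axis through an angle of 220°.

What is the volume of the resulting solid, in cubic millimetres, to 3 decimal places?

Profile (r,z), 4 vertices: (6,38.5) (7.5,21) (14,0) (15.5,37)
edge 0: (6,38.5)→(7.5,21)  cross = 6·21 − 7.5·38.5 = -162.7500; (r_i+r_j)·cross = 13.5·-162.7500 = -2197.1250
edge 1: (7.5,21)→(14,0)  cross = 7.5·0 − 14·21 = -294.0000; (r_i+r_j)·cross = 21.5·-294.0000 = -6321.0000
edge 2: (14,0)→(15.5,37)  cross = 14·37 − 15.5·0 = 518.0000; (r_i+r_j)·cross = 29.5·518.0000 = 15281.0000
edge 3: (15.5,37)→(6,38.5)  cross = 15.5·38.5 − 6·37 = 374.7500; (r_i+r_j)·cross = 21.5·374.7500 = 8057.1250
Σcross = 436.0000 → A = |Σcross|/2 = 218.0000 mm²
Σ(r_i+r_j)·cross = 14820.0000 → first moment M = |Σ|/6 = 2470.0000
R_c = M/A = 2470.0000/218.0000 = 11.3303 mm
θ = 220° = 3.839724 rad
V = θ·R_c·A = 3.839724·11.3303·218.0000 = 9484.119 mm³

Volume = 9484.119 mm³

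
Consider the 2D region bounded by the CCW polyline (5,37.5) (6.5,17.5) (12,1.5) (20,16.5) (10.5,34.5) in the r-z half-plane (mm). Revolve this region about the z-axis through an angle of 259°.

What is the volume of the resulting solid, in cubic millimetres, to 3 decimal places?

Profile (r,z), 5 vertices: (5,37.5) (6.5,17.5) (12,1.5) (20,16.5) (10.5,34.5)
edge 0: (5,37.5)→(6.5,17.5)  cross = 5·17.5 − 6.5·37.5 = -156.2500; (r_i+r_j)·cross = 11.5·-156.2500 = -1796.8750
edge 1: (6.5,17.5)→(12,1.5)  cross = 6.5·1.5 − 12·17.5 = -200.2500; (r_i+r_j)·cross = 18.5·-200.2500 = -3704.6250
edge 2: (12,1.5)→(20,16.5)  cross = 12·16.5 − 20·1.5 = 168.0000; (r_i+r_j)·cross = 32·168.0000 = 5376.0000
edge 3: (20,16.5)→(10.5,34.5)  cross = 20·34.5 − 10.5·16.5 = 516.7500; (r_i+r_j)·cross = 30.5·516.7500 = 15760.8750
edge 4: (10.5,34.5)→(5,37.5)  cross = 10.5·37.5 − 5·34.5 = 221.2500; (r_i+r_j)·cross = 15.5·221.2500 = 3429.3750
Σcross = 549.5000 → A = |Σcross|/2 = 274.7500 mm²
Σ(r_i+r_j)·cross = 19064.7500 → first moment M = |Σ|/6 = 3177.4583
R_c = M/A = 3177.4583/274.7500 = 11.5649 mm
θ = 259° = 4.520403 rad
V = θ·R_c·A = 4.520403·11.5649·274.7500 = 14363.391 mm³

Volume = 14363.391 mm³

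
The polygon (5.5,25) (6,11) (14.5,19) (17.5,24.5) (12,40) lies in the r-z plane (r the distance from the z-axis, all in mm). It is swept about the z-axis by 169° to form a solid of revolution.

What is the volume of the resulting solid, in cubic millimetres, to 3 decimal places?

Profile (r,z), 5 vertices: (5.5,25) (6,11) (14.5,19) (17.5,24.5) (12,40)
edge 0: (5.5,25)→(6,11)  cross = 5.5·11 − 6·25 = -89.5000; (r_i+r_j)·cross = 11.5·-89.5000 = -1029.2500
edge 1: (6,11)→(14.5,19)  cross = 6·19 − 14.5·11 = -45.5000; (r_i+r_j)·cross = 20.5·-45.5000 = -932.7500
edge 2: (14.5,19)→(17.5,24.5)  cross = 14.5·24.5 − 17.5·19 = 22.7500; (r_i+r_j)·cross = 32·22.7500 = 728.0000
edge 3: (17.5,24.5)→(12,40)  cross = 17.5·40 − 12·24.5 = 406.0000; (r_i+r_j)·cross = 29.5·406.0000 = 11977.0000
edge 4: (12,40)→(5.5,25)  cross = 12·25 − 5.5·40 = 80.0000; (r_i+r_j)·cross = 17.5·80.0000 = 1400.0000
Σcross = 373.7500 → A = |Σcross|/2 = 186.8750 mm²
Σ(r_i+r_j)·cross = 12143.0000 → first moment M = |Σ|/6 = 2023.8333
R_c = M/A = 2023.8333/186.8750 = 10.8299 mm
θ = 169° = 2.949606 rad
V = θ·R_c·A = 2.949606·10.8299·186.8750 = 5969.512 mm³

Volume = 5969.512 mm³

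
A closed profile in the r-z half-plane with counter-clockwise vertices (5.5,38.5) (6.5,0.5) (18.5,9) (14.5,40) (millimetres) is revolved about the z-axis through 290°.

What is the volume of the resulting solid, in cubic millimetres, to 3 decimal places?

Profile (r,z), 4 vertices: (5.5,38.5) (6.5,0.5) (18.5,9) (14.5,40)
edge 0: (5.5,38.5)→(6.5,0.5)  cross = 5.5·0.5 − 6.5·38.5 = -247.5000; (r_i+r_j)·cross = 12·-247.5000 = -2970.0000
edge 1: (6.5,0.5)→(18.5,9)  cross = 6.5·9 − 18.5·0.5 = 49.2500; (r_i+r_j)·cross = 25·49.2500 = 1231.2500
edge 2: (18.5,9)→(14.5,40)  cross = 18.5·40 − 14.5·9 = 609.5000; (r_i+r_j)·cross = 33·609.5000 = 20113.5000
edge 3: (14.5,40)→(5.5,38.5)  cross = 14.5·38.5 − 5.5·40 = 338.2500; (r_i+r_j)·cross = 20·338.2500 = 6765.0000
Σcross = 749.5000 → A = |Σcross|/2 = 374.7500 mm²
Σ(r_i+r_j)·cross = 25139.7500 → first moment M = |Σ|/6 = 4189.9583
R_c = M/A = 4189.9583/374.7500 = 11.1807 mm
θ = 290° = 5.061455 rad
V = θ·R_c·A = 5.061455·11.1807·374.7500 = 21207.285 mm³

Volume = 21207.285 mm³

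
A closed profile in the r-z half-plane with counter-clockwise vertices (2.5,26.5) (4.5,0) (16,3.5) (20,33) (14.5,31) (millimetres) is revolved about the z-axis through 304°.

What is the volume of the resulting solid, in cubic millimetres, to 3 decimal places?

Profile (r,z), 5 vertices: (2.5,26.5) (4.5,0) (16,3.5) (20,33) (14.5,31)
edge 0: (2.5,26.5)→(4.5,0)  cross = 2.5·0 − 4.5·26.5 = -119.2500; (r_i+r_j)·cross = 7·-119.2500 = -834.7500
edge 1: (4.5,0)→(16,3.5)  cross = 4.5·3.5 − 16·0 = 15.7500; (r_i+r_j)·cross = 20.5·15.7500 = 322.8750
edge 2: (16,3.5)→(20,33)  cross = 16·33 − 20·3.5 = 458.0000; (r_i+r_j)·cross = 36·458.0000 = 16488.0000
edge 3: (20,33)→(14.5,31)  cross = 20·31 − 14.5·33 = 141.5000; (r_i+r_j)·cross = 34.5·141.5000 = 4881.7500
edge 4: (14.5,31)→(2.5,26.5)  cross = 14.5·26.5 − 2.5·31 = 306.7500; (r_i+r_j)·cross = 17·306.7500 = 5214.7500
Σcross = 802.7500 → A = |Σcross|/2 = 401.3750 mm²
Σ(r_i+r_j)·cross = 26072.6250 → first moment M = |Σ|/6 = 4345.4375
R_c = M/A = 4345.4375/401.3750 = 10.8264 mm
θ = 304° = 5.305801 rad
V = θ·R_c·A = 5.305801·10.8264·401.3750 = 23056.026 mm³

Volume = 23056.026 mm³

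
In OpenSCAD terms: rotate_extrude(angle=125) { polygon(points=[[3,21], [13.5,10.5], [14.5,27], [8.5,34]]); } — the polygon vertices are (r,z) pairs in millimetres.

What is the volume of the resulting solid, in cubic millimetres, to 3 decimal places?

Volume = 3172.590 mm³

Profile (r,z), 4 vertices: (3,21) (13.5,10.5) (14.5,27) (8.5,34)
edge 0: (3,21)→(13.5,10.5)  cross = 3·10.5 − 13.5·21 = -252.0000; (r_i+r_j)·cross = 16.5·-252.0000 = -4158.0000
edge 1: (13.5,10.5)→(14.5,27)  cross = 13.5·27 − 14.5·10.5 = 212.2500; (r_i+r_j)·cross = 28·212.2500 = 5943.0000
edge 2: (14.5,27)→(8.5,34)  cross = 14.5·34 − 8.5·27 = 263.5000; (r_i+r_j)·cross = 23·263.5000 = 6060.5000
edge 3: (8.5,34)→(3,21)  cross = 8.5·21 − 3·34 = 76.5000; (r_i+r_j)·cross = 11.5·76.5000 = 879.7500
Σcross = 300.2500 → A = |Σcross|/2 = 150.1250 mm²
Σ(r_i+r_j)·cross = 8725.2500 → first moment M = |Σ|/6 = 1454.2083
R_c = M/A = 1454.2083/150.1250 = 9.6867 mm
θ = 125° = 2.181662 rad
V = θ·R_c·A = 2.181662·9.6867·150.1250 = 3172.590 mm³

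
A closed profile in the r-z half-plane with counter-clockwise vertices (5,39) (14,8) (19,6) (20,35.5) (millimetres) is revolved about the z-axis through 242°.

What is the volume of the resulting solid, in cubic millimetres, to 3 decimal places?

Volume = 17479.065 mm³

Profile (r,z), 4 vertices: (5,39) (14,8) (19,6) (20,35.5)
edge 0: (5,39)→(14,8)  cross = 5·8 − 14·39 = -506.0000; (r_i+r_j)·cross = 19·-506.0000 = -9614.0000
edge 1: (14,8)→(19,6)  cross = 14·6 − 19·8 = -68.0000; (r_i+r_j)·cross = 33·-68.0000 = -2244.0000
edge 2: (19,6)→(20,35.5)  cross = 19·35.5 − 20·6 = 554.5000; (r_i+r_j)·cross = 39·554.5000 = 21625.5000
edge 3: (20,35.5)→(5,39)  cross = 20·39 − 5·35.5 = 602.5000; (r_i+r_j)·cross = 25·602.5000 = 15062.5000
Σcross = 583.0000 → A = |Σcross|/2 = 291.5000 mm²
Σ(r_i+r_j)·cross = 24830.0000 → first moment M = |Σ|/6 = 4138.3333
R_c = M/A = 4138.3333/291.5000 = 14.1967 mm
θ = 242° = 4.223697 rad
V = θ·R_c·A = 4.223697·14.1967·291.5000 = 17479.065 mm³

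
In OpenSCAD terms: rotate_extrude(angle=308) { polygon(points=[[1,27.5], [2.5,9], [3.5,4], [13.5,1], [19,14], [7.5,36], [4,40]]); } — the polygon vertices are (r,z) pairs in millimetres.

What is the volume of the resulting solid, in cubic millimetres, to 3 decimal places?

Volume = 19545.621 mm³

Profile (r,z), 7 vertices: (1,27.5) (2.5,9) (3.5,4) (13.5,1) (19,14) (7.5,36) (4,40)
edge 0: (1,27.5)→(2.5,9)  cross = 1·9 − 2.5·27.5 = -59.7500; (r_i+r_j)·cross = 3.5·-59.7500 = -209.1250
edge 1: (2.5,9)→(3.5,4)  cross = 2.5·4 − 3.5·9 = -21.5000; (r_i+r_j)·cross = 6·-21.5000 = -129.0000
edge 2: (3.5,4)→(13.5,1)  cross = 3.5·1 − 13.5·4 = -50.5000; (r_i+r_j)·cross = 17·-50.5000 = -858.5000
edge 3: (13.5,1)→(19,14)  cross = 13.5·14 − 19·1 = 170.0000; (r_i+r_j)·cross = 32.5·170.0000 = 5525.0000
edge 4: (19,14)→(7.5,36)  cross = 19·36 − 7.5·14 = 579.0000; (r_i+r_j)·cross = 26.5·579.0000 = 15343.5000
edge 5: (7.5,36)→(4,40)  cross = 7.5·40 − 4·36 = 156.0000; (r_i+r_j)·cross = 11.5·156.0000 = 1794.0000
edge 6: (4,40)→(1,27.5)  cross = 4·27.5 − 1·40 = 70.0000; (r_i+r_j)·cross = 5·70.0000 = 350.0000
Σcross = 843.2500 → A = |Σcross|/2 = 421.6250 mm²
Σ(r_i+r_j)·cross = 21815.8750 → first moment M = |Σ|/6 = 3635.9792
R_c = M/A = 3635.9792/421.6250 = 8.6237 mm
θ = 308° = 5.375614 rad
V = θ·R_c·A = 5.375614·8.6237·421.6250 = 19545.621 mm³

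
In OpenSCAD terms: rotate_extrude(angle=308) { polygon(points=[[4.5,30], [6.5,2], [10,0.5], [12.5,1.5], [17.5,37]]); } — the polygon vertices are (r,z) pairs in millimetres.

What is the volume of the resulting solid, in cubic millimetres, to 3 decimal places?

Volume = 16887.492 mm³

Profile (r,z), 5 vertices: (4.5,30) (6.5,2) (10,0.5) (12.5,1.5) (17.5,37)
edge 0: (4.5,30)→(6.5,2)  cross = 4.5·2 − 6.5·30 = -186.0000; (r_i+r_j)·cross = 11·-186.0000 = -2046.0000
edge 1: (6.5,2)→(10,0.5)  cross = 6.5·0.5 − 10·2 = -16.7500; (r_i+r_j)·cross = 16.5·-16.7500 = -276.3750
edge 2: (10,0.5)→(12.5,1.5)  cross = 10·1.5 − 12.5·0.5 = 8.7500; (r_i+r_j)·cross = 22.5·8.7500 = 196.8750
edge 3: (12.5,1.5)→(17.5,37)  cross = 12.5·37 − 17.5·1.5 = 436.2500; (r_i+r_j)·cross = 30·436.2500 = 13087.5000
edge 4: (17.5,37)→(4.5,30)  cross = 17.5·30 − 4.5·37 = 358.5000; (r_i+r_j)·cross = 22·358.5000 = 7887.0000
Σcross = 600.7500 → A = |Σcross|/2 = 300.3750 mm²
Σ(r_i+r_j)·cross = 18849.0000 → first moment M = |Σ|/6 = 3141.5000
R_c = M/A = 3141.5000/300.3750 = 10.4586 mm
θ = 308° = 5.375614 rad
V = θ·R_c·A = 5.375614·10.4586·300.3750 = 16887.492 mm³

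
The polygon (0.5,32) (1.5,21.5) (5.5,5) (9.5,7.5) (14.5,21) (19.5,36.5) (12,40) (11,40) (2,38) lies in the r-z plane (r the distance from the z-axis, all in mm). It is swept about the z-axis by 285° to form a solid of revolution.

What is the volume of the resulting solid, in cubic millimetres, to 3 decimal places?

Volume = 17828.735 mm³

Profile (r,z), 9 vertices: (0.5,32) (1.5,21.5) (5.5,5) (9.5,7.5) (14.5,21) (19.5,36.5) (12,40) (11,40) (2,38)
edge 0: (0.5,32)→(1.5,21.5)  cross = 0.5·21.5 − 1.5·32 = -37.2500; (r_i+r_j)·cross = 2·-37.2500 = -74.5000
edge 1: (1.5,21.5)→(5.5,5)  cross = 1.5·5 − 5.5·21.5 = -110.7500; (r_i+r_j)·cross = 7·-110.7500 = -775.2500
edge 2: (5.5,5)→(9.5,7.5)  cross = 5.5·7.5 − 9.5·5 = -6.2500; (r_i+r_j)·cross = 15·-6.2500 = -93.7500
edge 3: (9.5,7.5)→(14.5,21)  cross = 9.5·21 − 14.5·7.5 = 90.7500; (r_i+r_j)·cross = 24·90.7500 = 2178.0000
edge 4: (14.5,21)→(19.5,36.5)  cross = 14.5·36.5 − 19.5·21 = 119.7500; (r_i+r_j)·cross = 34·119.7500 = 4071.5000
edge 5: (19.5,36.5)→(12,40)  cross = 19.5·40 − 12·36.5 = 342.0000; (r_i+r_j)·cross = 31.5·342.0000 = 10773.0000
edge 6: (12,40)→(11,40)  cross = 12·40 − 11·40 = 40.0000; (r_i+r_j)·cross = 23·40.0000 = 920.0000
edge 7: (11,40)→(2,38)  cross = 11·38 − 2·40 = 338.0000; (r_i+r_j)·cross = 13·338.0000 = 4394.0000
edge 8: (2,38)→(0.5,32)  cross = 2·32 − 0.5·38 = 45.0000; (r_i+r_j)·cross = 2.5·45.0000 = 112.5000
Σcross = 821.2500 → A = |Σcross|/2 = 410.6250 mm²
Σ(r_i+r_j)·cross = 21505.5000 → first moment M = |Σ|/6 = 3584.2500
R_c = M/A = 3584.2500/410.6250 = 8.7288 mm
θ = 285° = 4.974188 rad
V = θ·R_c·A = 4.974188·8.7288·410.6250 = 17828.735 mm³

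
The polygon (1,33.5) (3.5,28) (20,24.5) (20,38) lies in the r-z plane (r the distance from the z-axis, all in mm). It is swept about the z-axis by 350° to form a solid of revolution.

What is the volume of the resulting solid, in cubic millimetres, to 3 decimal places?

Profile (r,z), 4 vertices: (1,33.5) (3.5,28) (20,24.5) (20,38)
edge 0: (1,33.5)→(3.5,28)  cross = 1·28 − 3.5·33.5 = -89.2500; (r_i+r_j)·cross = 4.5·-89.2500 = -401.6250
edge 1: (3.5,28)→(20,24.5)  cross = 3.5·24.5 − 20·28 = -474.2500; (r_i+r_j)·cross = 23.5·-474.2500 = -11144.8750
edge 2: (20,24.5)→(20,38)  cross = 20·38 − 20·24.5 = 270.0000; (r_i+r_j)·cross = 40·270.0000 = 10800.0000
edge 3: (20,38)→(1,33.5)  cross = 20·33.5 − 1·38 = 632.0000; (r_i+r_j)·cross = 21·632.0000 = 13272.0000
Σcross = 338.5000 → A = |Σcross|/2 = 169.2500 mm²
Σ(r_i+r_j)·cross = 12525.5000 → first moment M = |Σ|/6 = 2087.5833
R_c = M/A = 2087.5833/169.2500 = 12.3343 mm
θ = 350° = 6.108652 rad
V = θ·R_c·A = 6.108652·12.3343·169.2500 = 12752.321 mm³

Volume = 12752.321 mm³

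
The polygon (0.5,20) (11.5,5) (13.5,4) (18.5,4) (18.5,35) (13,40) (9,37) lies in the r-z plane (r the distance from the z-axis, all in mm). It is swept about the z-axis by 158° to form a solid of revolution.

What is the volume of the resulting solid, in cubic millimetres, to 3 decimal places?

Profile (r,z), 7 vertices: (0.5,20) (11.5,5) (13.5,4) (18.5,4) (18.5,35) (13,40) (9,37)
edge 0: (0.5,20)→(11.5,5)  cross = 0.5·5 − 11.5·20 = -227.5000; (r_i+r_j)·cross = 12·-227.5000 = -2730.0000
edge 1: (11.5,5)→(13.5,4)  cross = 11.5·4 − 13.5·5 = -21.5000; (r_i+r_j)·cross = 25·-21.5000 = -537.5000
edge 2: (13.5,4)→(18.5,4)  cross = 13.5·4 − 18.5·4 = -20.0000; (r_i+r_j)·cross = 32·-20.0000 = -640.0000
edge 3: (18.5,4)→(18.5,35)  cross = 18.5·35 − 18.5·4 = 573.5000; (r_i+r_j)·cross = 37·573.5000 = 21219.5000
edge 4: (18.5,35)→(13,40)  cross = 18.5·40 − 13·35 = 285.0000; (r_i+r_j)·cross = 31.5·285.0000 = 8977.5000
edge 5: (13,40)→(9,37)  cross = 13·37 − 9·40 = 121.0000; (r_i+r_j)·cross = 22·121.0000 = 2662.0000
edge 6: (9,37)→(0.5,20)  cross = 9·20 − 0.5·37 = 161.5000; (r_i+r_j)·cross = 9.5·161.5000 = 1534.2500
Σcross = 872.0000 → A = |Σcross|/2 = 436.0000 mm²
Σ(r_i+r_j)·cross = 30485.7500 → first moment M = |Σ|/6 = 5080.9583
R_c = M/A = 5080.9583/436.0000 = 11.6536 mm
θ = 158° = 2.757620 rad
V = θ·R_c·A = 2.757620·11.6536·436.0000 = 14011.353 mm³

Volume = 14011.353 mm³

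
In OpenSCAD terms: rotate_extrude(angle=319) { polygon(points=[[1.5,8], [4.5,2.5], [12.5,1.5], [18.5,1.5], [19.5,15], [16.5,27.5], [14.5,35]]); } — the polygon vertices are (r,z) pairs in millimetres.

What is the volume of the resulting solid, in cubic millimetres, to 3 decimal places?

Profile (r,z), 7 vertices: (1.5,8) (4.5,2.5) (12.5,1.5) (18.5,1.5) (19.5,15) (16.5,27.5) (14.5,35)
edge 0: (1.5,8)→(4.5,2.5)  cross = 1.5·2.5 − 4.5·8 = -32.2500; (r_i+r_j)·cross = 6·-32.2500 = -193.5000
edge 1: (4.5,2.5)→(12.5,1.5)  cross = 4.5·1.5 − 12.5·2.5 = -24.5000; (r_i+r_j)·cross = 17·-24.5000 = -416.5000
edge 2: (12.5,1.5)→(18.5,1.5)  cross = 12.5·1.5 − 18.5·1.5 = -9.0000; (r_i+r_j)·cross = 31·-9.0000 = -279.0000
edge 3: (18.5,1.5)→(19.5,15)  cross = 18.5·15 − 19.5·1.5 = 248.2500; (r_i+r_j)·cross = 38·248.2500 = 9433.5000
edge 4: (19.5,15)→(16.5,27.5)  cross = 19.5·27.5 − 16.5·15 = 288.7500; (r_i+r_j)·cross = 36·288.7500 = 10395.0000
edge 5: (16.5,27.5)→(14.5,35)  cross = 16.5·35 − 14.5·27.5 = 178.7500; (r_i+r_j)·cross = 31·178.7500 = 5541.2500
edge 6: (14.5,35)→(1.5,8)  cross = 14.5·8 − 1.5·35 = 63.5000; (r_i+r_j)·cross = 16·63.5000 = 1016.0000
Σcross = 713.5000 → A = |Σcross|/2 = 356.7500 mm²
Σ(r_i+r_j)·cross = 25496.7500 → first moment M = |Σ|/6 = 4249.4583
R_c = M/A = 4249.4583/356.7500 = 11.9116 mm
θ = 319° = 5.567600 rad
V = θ·R_c·A = 5.567600·11.9116·356.7500 = 23659.286 mm³

Volume = 23659.286 mm³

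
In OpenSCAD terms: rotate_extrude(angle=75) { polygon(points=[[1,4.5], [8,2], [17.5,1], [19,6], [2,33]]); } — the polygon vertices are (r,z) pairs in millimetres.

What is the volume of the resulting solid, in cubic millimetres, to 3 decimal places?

Profile (r,z), 5 vertices: (1,4.5) (8,2) (17.5,1) (19,6) (2,33)
edge 0: (1,4.5)→(8,2)  cross = 1·2 − 8·4.5 = -34.0000; (r_i+r_j)·cross = 9·-34.0000 = -306.0000
edge 1: (8,2)→(17.5,1)  cross = 8·1 − 17.5·2 = -27.0000; (r_i+r_j)·cross = 25.5·-27.0000 = -688.5000
edge 2: (17.5,1)→(19,6)  cross = 17.5·6 − 19·1 = 86.0000; (r_i+r_j)·cross = 36.5·86.0000 = 3139.0000
edge 3: (19,6)→(2,33)  cross = 19·33 − 2·6 = 615.0000; (r_i+r_j)·cross = 21·615.0000 = 12915.0000
edge 4: (2,33)→(1,4.5)  cross = 2·4.5 − 1·33 = -24.0000; (r_i+r_j)·cross = 3·-24.0000 = -72.0000
Σcross = 616.0000 → A = |Σcross|/2 = 308.0000 mm²
Σ(r_i+r_j)·cross = 14987.5000 → first moment M = |Σ|/6 = 2497.9167
R_c = M/A = 2497.9167/308.0000 = 8.1101 mm
θ = 75° = 1.308997 rad
V = θ·R_c·A = 1.308997·8.1101·308.0000 = 3269.765 mm³

Volume = 3269.765 mm³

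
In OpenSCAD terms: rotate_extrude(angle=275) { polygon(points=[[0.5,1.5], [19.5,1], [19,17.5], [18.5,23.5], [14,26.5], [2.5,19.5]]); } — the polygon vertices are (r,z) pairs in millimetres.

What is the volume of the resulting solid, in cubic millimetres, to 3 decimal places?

Volume = 20053.560 mm³

Profile (r,z), 6 vertices: (0.5,1.5) (19.5,1) (19,17.5) (18.5,23.5) (14,26.5) (2.5,19.5)
edge 0: (0.5,1.5)→(19.5,1)  cross = 0.5·1 − 19.5·1.5 = -28.7500; (r_i+r_j)·cross = 20·-28.7500 = -575.0000
edge 1: (19.5,1)→(19,17.5)  cross = 19.5·17.5 − 19·1 = 322.2500; (r_i+r_j)·cross = 38.5·322.2500 = 12406.6250
edge 2: (19,17.5)→(18.5,23.5)  cross = 19·23.5 − 18.5·17.5 = 122.7500; (r_i+r_j)·cross = 37.5·122.7500 = 4603.1250
edge 3: (18.5,23.5)→(14,26.5)  cross = 18.5·26.5 − 14·23.5 = 161.2500; (r_i+r_j)·cross = 32.5·161.2500 = 5240.6250
edge 4: (14,26.5)→(2.5,19.5)  cross = 14·19.5 − 2.5·26.5 = 206.7500; (r_i+r_j)·cross = 16.5·206.7500 = 3411.3750
edge 5: (2.5,19.5)→(0.5,1.5)  cross = 2.5·1.5 − 0.5·19.5 = -6.0000; (r_i+r_j)·cross = 3·-6.0000 = -18.0000
Σcross = 778.2500 → A = |Σcross|/2 = 389.1250 mm²
Σ(r_i+r_j)·cross = 25068.7500 → first moment M = |Σ|/6 = 4178.1250
R_c = M/A = 4178.1250/389.1250 = 10.7372 mm
θ = 275° = 4.799655 rad
V = θ·R_c·A = 4.799655·10.7372·389.1250 = 20053.560 mm³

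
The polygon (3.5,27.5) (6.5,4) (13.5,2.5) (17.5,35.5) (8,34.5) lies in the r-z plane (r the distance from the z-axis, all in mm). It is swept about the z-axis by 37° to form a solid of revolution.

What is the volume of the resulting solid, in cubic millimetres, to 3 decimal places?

Volume = 2194.871 mm³

Profile (r,z), 5 vertices: (3.5,27.5) (6.5,4) (13.5,2.5) (17.5,35.5) (8,34.5)
edge 0: (3.5,27.5)→(6.5,4)  cross = 3.5·4 − 6.5·27.5 = -164.7500; (r_i+r_j)·cross = 10·-164.7500 = -1647.5000
edge 1: (6.5,4)→(13.5,2.5)  cross = 6.5·2.5 − 13.5·4 = -37.7500; (r_i+r_j)·cross = 20·-37.7500 = -755.0000
edge 2: (13.5,2.5)→(17.5,35.5)  cross = 13.5·35.5 − 17.5·2.5 = 435.5000; (r_i+r_j)·cross = 31·435.5000 = 13500.5000
edge 3: (17.5,35.5)→(8,34.5)  cross = 17.5·34.5 − 8·35.5 = 319.7500; (r_i+r_j)·cross = 25.5·319.7500 = 8153.6250
edge 4: (8,34.5)→(3.5,27.5)  cross = 8·27.5 − 3.5·34.5 = 99.2500; (r_i+r_j)·cross = 11.5·99.2500 = 1141.3750
Σcross = 652.0000 → A = |Σcross|/2 = 326.0000 mm²
Σ(r_i+r_j)·cross = 20393.0000 → first moment M = |Σ|/6 = 3398.8333
R_c = M/A = 3398.8333/326.0000 = 10.4259 mm
θ = 37° = 0.645772 rad
V = θ·R_c·A = 0.645772·10.4259·326.0000 = 2194.871 mm³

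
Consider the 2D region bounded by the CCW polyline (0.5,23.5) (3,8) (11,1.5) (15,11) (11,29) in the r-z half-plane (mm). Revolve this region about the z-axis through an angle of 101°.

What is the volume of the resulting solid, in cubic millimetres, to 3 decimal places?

Profile (r,z), 5 vertices: (0.5,23.5) (3,8) (11,1.5) (15,11) (11,29)
edge 0: (0.5,23.5)→(3,8)  cross = 0.5·8 − 3·23.5 = -66.5000; (r_i+r_j)·cross = 3.5·-66.5000 = -232.7500
edge 1: (3,8)→(11,1.5)  cross = 3·1.5 − 11·8 = -83.5000; (r_i+r_j)·cross = 14·-83.5000 = -1169.0000
edge 2: (11,1.5)→(15,11)  cross = 11·11 − 15·1.5 = 98.5000; (r_i+r_j)·cross = 26·98.5000 = 2561.0000
edge 3: (15,11)→(11,29)  cross = 15·29 − 11·11 = 314.0000; (r_i+r_j)·cross = 26·314.0000 = 8164.0000
edge 4: (11,29)→(0.5,23.5)  cross = 11·23.5 − 0.5·29 = 244.0000; (r_i+r_j)·cross = 11.5·244.0000 = 2806.0000
Σcross = 506.5000 → A = |Σcross|/2 = 253.2500 mm²
Σ(r_i+r_j)·cross = 12129.2500 → first moment M = |Σ|/6 = 2021.5417
R_c = M/A = 2021.5417/253.2500 = 7.9824 mm
θ = 101° = 1.762783 rad
V = θ·R_c·A = 1.762783·7.9824·253.2500 = 3563.538 mm³

Volume = 3563.538 mm³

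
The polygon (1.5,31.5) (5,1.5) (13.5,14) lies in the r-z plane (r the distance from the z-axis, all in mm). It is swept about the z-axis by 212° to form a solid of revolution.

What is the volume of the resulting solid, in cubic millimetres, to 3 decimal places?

Volume = 3684.681 mm³

Profile (r,z), 3 vertices: (1.5,31.5) (5,1.5) (13.5,14)
edge 0: (1.5,31.5)→(5,1.5)  cross = 1.5·1.5 − 5·31.5 = -155.2500; (r_i+r_j)·cross = 6.5·-155.2500 = -1009.1250
edge 1: (5,1.5)→(13.5,14)  cross = 5·14 − 13.5·1.5 = 49.7500; (r_i+r_j)·cross = 18.5·49.7500 = 920.3750
edge 2: (13.5,14)→(1.5,31.5)  cross = 13.5·31.5 − 1.5·14 = 404.2500; (r_i+r_j)·cross = 15·404.2500 = 6063.7500
Σcross = 298.7500 → A = |Σcross|/2 = 149.3750 mm²
Σ(r_i+r_j)·cross = 5975.0000 → first moment M = |Σ|/6 = 995.8333
R_c = M/A = 995.8333/149.3750 = 6.6667 mm
θ = 212° = 3.700098 rad
V = θ·R_c·A = 3.700098·6.6667·149.3750 = 3684.681 mm³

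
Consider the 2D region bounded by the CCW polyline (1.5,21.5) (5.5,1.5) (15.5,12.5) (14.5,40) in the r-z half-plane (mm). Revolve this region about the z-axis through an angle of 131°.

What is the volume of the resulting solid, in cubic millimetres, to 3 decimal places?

Volume = 6605.356 mm³

Profile (r,z), 4 vertices: (1.5,21.5) (5.5,1.5) (15.5,12.5) (14.5,40)
edge 0: (1.5,21.5)→(5.5,1.5)  cross = 1.5·1.5 − 5.5·21.5 = -116.0000; (r_i+r_j)·cross = 7·-116.0000 = -812.0000
edge 1: (5.5,1.5)→(15.5,12.5)  cross = 5.5·12.5 − 15.5·1.5 = 45.5000; (r_i+r_j)·cross = 21·45.5000 = 955.5000
edge 2: (15.5,12.5)→(14.5,40)  cross = 15.5·40 − 14.5·12.5 = 438.7500; (r_i+r_j)·cross = 30·438.7500 = 13162.5000
edge 3: (14.5,40)→(1.5,21.5)  cross = 14.5·21.5 − 1.5·40 = 251.7500; (r_i+r_j)·cross = 16·251.7500 = 4028.0000
Σcross = 620.0000 → A = |Σcross|/2 = 310.0000 mm²
Σ(r_i+r_j)·cross = 17334.0000 → first moment M = |Σ|/6 = 2889.0000
R_c = M/A = 2889.0000/310.0000 = 9.3194 mm
θ = 131° = 2.286381 rad
V = θ·R_c·A = 2.286381·9.3194·310.0000 = 6605.356 mm³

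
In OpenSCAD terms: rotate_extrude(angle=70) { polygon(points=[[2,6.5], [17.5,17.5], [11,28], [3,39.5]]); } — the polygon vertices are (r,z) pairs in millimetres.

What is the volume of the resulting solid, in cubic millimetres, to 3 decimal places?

Profile (r,z), 4 vertices: (2,6.5) (17.5,17.5) (11,28) (3,39.5)
edge 0: (2,6.5)→(17.5,17.5)  cross = 2·17.5 − 17.5·6.5 = -78.7500; (r_i+r_j)·cross = 19.5·-78.7500 = -1535.6250
edge 1: (17.5,17.5)→(11,28)  cross = 17.5·28 − 11·17.5 = 297.5000; (r_i+r_j)·cross = 28.5·297.5000 = 8478.7500
edge 2: (11,28)→(3,39.5)  cross = 11·39.5 − 3·28 = 350.5000; (r_i+r_j)·cross = 14·350.5000 = 4907.0000
edge 3: (3,39.5)→(2,6.5)  cross = 3·6.5 − 2·39.5 = -59.5000; (r_i+r_j)·cross = 5·-59.5000 = -297.5000
Σcross = 509.7500 → A = |Σcross|/2 = 254.8750 mm²
Σ(r_i+r_j)·cross = 11552.6250 → first moment M = |Σ|/6 = 1925.4375
R_c = M/A = 1925.4375/254.8750 = 7.5544 mm
θ = 70° = 1.221730 rad
V = θ·R_c·A = 1.221730·7.5544·254.8750 = 2352.366 mm³

Volume = 2352.366 mm³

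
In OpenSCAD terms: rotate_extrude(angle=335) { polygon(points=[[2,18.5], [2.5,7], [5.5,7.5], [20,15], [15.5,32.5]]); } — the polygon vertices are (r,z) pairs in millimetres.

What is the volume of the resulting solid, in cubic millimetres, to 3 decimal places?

Profile (r,z), 5 vertices: (2,18.5) (2.5,7) (5.5,7.5) (20,15) (15.5,32.5)
edge 0: (2,18.5)→(2.5,7)  cross = 2·7 − 2.5·18.5 = -32.2500; (r_i+r_j)·cross = 4.5·-32.2500 = -145.1250
edge 1: (2.5,7)→(5.5,7.5)  cross = 2.5·7.5 − 5.5·7 = -19.7500; (r_i+r_j)·cross = 8·-19.7500 = -158.0000
edge 2: (5.5,7.5)→(20,15)  cross = 5.5·15 − 20·7.5 = -67.5000; (r_i+r_j)·cross = 25.5·-67.5000 = -1721.2500
edge 3: (20,15)→(15.5,32.5)  cross = 20·32.5 − 15.5·15 = 417.5000; (r_i+r_j)·cross = 35.5·417.5000 = 14821.2500
edge 4: (15.5,32.5)→(2,18.5)  cross = 15.5·18.5 − 2·32.5 = 221.7500; (r_i+r_j)·cross = 17.5·221.7500 = 3880.6250
Σcross = 519.7500 → A = |Σcross|/2 = 259.8750 mm²
Σ(r_i+r_j)·cross = 16677.5000 → first moment M = |Σ|/6 = 2779.5833
R_c = M/A = 2779.5833/259.8750 = 10.6958 mm
θ = 335° = 5.846853 rad
V = θ·R_c·A = 5.846853·10.6958·259.8750 = 16251.815 mm³

Volume = 16251.815 mm³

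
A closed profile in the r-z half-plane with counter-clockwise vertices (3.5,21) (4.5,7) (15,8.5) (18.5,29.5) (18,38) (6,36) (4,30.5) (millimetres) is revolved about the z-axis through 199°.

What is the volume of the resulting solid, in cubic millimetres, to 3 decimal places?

Profile (r,z), 7 vertices: (3.5,21) (4.5,7) (15,8.5) (18.5,29.5) (18,38) (6,36) (4,30.5)
edge 0: (3.5,21)→(4.5,7)  cross = 3.5·7 − 4.5·21 = -70.0000; (r_i+r_j)·cross = 8·-70.0000 = -560.0000
edge 1: (4.5,7)→(15,8.5)  cross = 4.5·8.5 − 15·7 = -66.7500; (r_i+r_j)·cross = 19.5·-66.7500 = -1301.6250
edge 2: (15,8.5)→(18.5,29.5)  cross = 15·29.5 − 18.5·8.5 = 285.2500; (r_i+r_j)·cross = 33.5·285.2500 = 9555.8750
edge 3: (18.5,29.5)→(18,38)  cross = 18.5·38 − 18·29.5 = 172.0000; (r_i+r_j)·cross = 36.5·172.0000 = 6278.0000
edge 4: (18,38)→(6,36)  cross = 18·36 − 6·38 = 420.0000; (r_i+r_j)·cross = 24·420.0000 = 10080.0000
edge 5: (6,36)→(4,30.5)  cross = 6·30.5 − 4·36 = 39.0000; (r_i+r_j)·cross = 10·39.0000 = 390.0000
edge 6: (4,30.5)→(3.5,21)  cross = 4·21 − 3.5·30.5 = -22.7500; (r_i+r_j)·cross = 7.5·-22.7500 = -170.6250
Σcross = 756.7500 → A = |Σcross|/2 = 378.3750 mm²
Σ(r_i+r_j)·cross = 24271.6250 → first moment M = |Σ|/6 = 4045.2708
R_c = M/A = 4045.2708/378.3750 = 10.6912 mm
θ = 199° = 3.473205 rad
V = θ·R_c·A = 3.473205·10.6912·378.3750 = 14050.056 mm³

Volume = 14050.056 mm³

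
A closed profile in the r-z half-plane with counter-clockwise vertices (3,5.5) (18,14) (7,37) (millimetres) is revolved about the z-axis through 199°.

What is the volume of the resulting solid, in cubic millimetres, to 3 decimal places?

Profile (r,z), 3 vertices: (3,5.5) (18,14) (7,37)
edge 0: (3,5.5)→(18,14)  cross = 3·14 − 18·5.5 = -57.0000; (r_i+r_j)·cross = 21·-57.0000 = -1197.0000
edge 1: (18,14)→(7,37)  cross = 18·37 − 7·14 = 568.0000; (r_i+r_j)·cross = 25·568.0000 = 14200.0000
edge 2: (7,37)→(3,5.5)  cross = 7·5.5 − 3·37 = -72.5000; (r_i+r_j)·cross = 10·-72.5000 = -725.0000
Σcross = 438.5000 → A = |Σcross|/2 = 219.2500 mm²
Σ(r_i+r_j)·cross = 12278.0000 → first moment M = |Σ|/6 = 2046.3333
R_c = M/A = 2046.3333/219.2500 = 9.3333 mm
θ = 199° = 3.473205 rad
V = θ·R_c·A = 3.473205·9.3333·219.2500 = 7107.336 mm³

Volume = 7107.336 mm³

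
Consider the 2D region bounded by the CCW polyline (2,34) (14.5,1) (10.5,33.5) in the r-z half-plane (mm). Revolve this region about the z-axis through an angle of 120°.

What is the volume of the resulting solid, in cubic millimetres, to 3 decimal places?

Volume = 2584.745 mm³

Profile (r,z), 3 vertices: (2,34) (14.5,1) (10.5,33.5)
edge 0: (2,34)→(14.5,1)  cross = 2·1 − 14.5·34 = -491.0000; (r_i+r_j)·cross = 16.5·-491.0000 = -8101.5000
edge 1: (14.5,1)→(10.5,33.5)  cross = 14.5·33.5 − 10.5·1 = 475.2500; (r_i+r_j)·cross = 25·475.2500 = 11881.2500
edge 2: (10.5,33.5)→(2,34)  cross = 10.5·34 − 2·33.5 = 290.0000; (r_i+r_j)·cross = 12.5·290.0000 = 3625.0000
Σcross = 274.2500 → A = |Σcross|/2 = 137.1250 mm²
Σ(r_i+r_j)·cross = 7404.7500 → first moment M = |Σ|/6 = 1234.1250
R_c = M/A = 1234.1250/137.1250 = 9.0000 mm
θ = 120° = 2.094395 rad
V = θ·R_c·A = 2.094395·9.0000·137.1250 = 2584.745 mm³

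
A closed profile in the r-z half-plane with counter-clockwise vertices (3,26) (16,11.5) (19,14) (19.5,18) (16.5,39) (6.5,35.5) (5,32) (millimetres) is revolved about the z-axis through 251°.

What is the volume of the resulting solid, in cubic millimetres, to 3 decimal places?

Volume = 15004.889 mm³

Profile (r,z), 7 vertices: (3,26) (16,11.5) (19,14) (19.5,18) (16.5,39) (6.5,35.5) (5,32)
edge 0: (3,26)→(16,11.5)  cross = 3·11.5 − 16·26 = -381.5000; (r_i+r_j)·cross = 19·-381.5000 = -7248.5000
edge 1: (16,11.5)→(19,14)  cross = 16·14 − 19·11.5 = 5.5000; (r_i+r_j)·cross = 35·5.5000 = 192.5000
edge 2: (19,14)→(19.5,18)  cross = 19·18 − 19.5·14 = 69.0000; (r_i+r_j)·cross = 38.5·69.0000 = 2656.5000
edge 3: (19.5,18)→(16.5,39)  cross = 19.5·39 − 16.5·18 = 463.5000; (r_i+r_j)·cross = 36·463.5000 = 16686.0000
edge 4: (16.5,39)→(6.5,35.5)  cross = 16.5·35.5 − 6.5·39 = 332.2500; (r_i+r_j)·cross = 23·332.2500 = 7641.7500
edge 5: (6.5,35.5)→(5,32)  cross = 6.5·32 − 5·35.5 = 30.5000; (r_i+r_j)·cross = 11.5·30.5000 = 350.7500
edge 6: (5,32)→(3,26)  cross = 5·26 − 3·32 = 34.0000; (r_i+r_j)·cross = 8·34.0000 = 272.0000
Σcross = 553.2500 → A = |Σcross|/2 = 276.6250 mm²
Σ(r_i+r_j)·cross = 20551.0000 → first moment M = |Σ|/6 = 3425.1667
R_c = M/A = 3425.1667/276.6250 = 12.3820 mm
θ = 251° = 4.380776 rad
V = θ·R_c·A = 4.380776·12.3820·276.6250 = 15004.889 mm³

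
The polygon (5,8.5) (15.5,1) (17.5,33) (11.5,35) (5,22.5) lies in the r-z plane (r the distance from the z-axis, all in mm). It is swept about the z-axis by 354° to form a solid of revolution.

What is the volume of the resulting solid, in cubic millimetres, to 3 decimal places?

Profile (r,z), 5 vertices: (5,8.5) (15.5,1) (17.5,33) (11.5,35) (5,22.5)
edge 0: (5,8.5)→(15.5,1)  cross = 5·1 − 15.5·8.5 = -126.7500; (r_i+r_j)·cross = 20.5·-126.7500 = -2598.3750
edge 1: (15.5,1)→(17.5,33)  cross = 15.5·33 − 17.5·1 = 494.0000; (r_i+r_j)·cross = 33·494.0000 = 16302.0000
edge 2: (17.5,33)→(11.5,35)  cross = 17.5·35 − 11.5·33 = 233.0000; (r_i+r_j)·cross = 29·233.0000 = 6757.0000
edge 3: (11.5,35)→(5,22.5)  cross = 11.5·22.5 − 5·35 = 83.7500; (r_i+r_j)·cross = 16.5·83.7500 = 1381.8750
edge 4: (5,22.5)→(5,8.5)  cross = 5·8.5 − 5·22.5 = -70.0000; (r_i+r_j)·cross = 10·-70.0000 = -700.0000
Σcross = 614.0000 → A = |Σcross|/2 = 307.0000 mm²
Σ(r_i+r_j)·cross = 21142.5000 → first moment M = |Σ|/6 = 3523.7500
R_c = M/A = 3523.7500/307.0000 = 11.4780 mm
θ = 354° = 6.178466 rad
V = θ·R_c·A = 6.178466·11.4780·307.0000 = 21771.368 mm³

Volume = 21771.368 mm³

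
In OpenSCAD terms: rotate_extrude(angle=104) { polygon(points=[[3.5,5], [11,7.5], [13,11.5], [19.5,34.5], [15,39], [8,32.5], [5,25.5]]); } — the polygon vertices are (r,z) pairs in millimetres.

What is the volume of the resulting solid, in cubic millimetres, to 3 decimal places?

Profile (r,z), 7 vertices: (3.5,5) (11,7.5) (13,11.5) (19.5,34.5) (15,39) (8,32.5) (5,25.5)
edge 0: (3.5,5)→(11,7.5)  cross = 3.5·7.5 − 11·5 = -28.7500; (r_i+r_j)·cross = 14.5·-28.7500 = -416.8750
edge 1: (11,7.5)→(13,11.5)  cross = 11·11.5 − 13·7.5 = 29.0000; (r_i+r_j)·cross = 24·29.0000 = 696.0000
edge 2: (13,11.5)→(19.5,34.5)  cross = 13·34.5 − 19.5·11.5 = 224.2500; (r_i+r_j)·cross = 32.5·224.2500 = 7288.1250
edge 3: (19.5,34.5)→(15,39)  cross = 19.5·39 − 15·34.5 = 243.0000; (r_i+r_j)·cross = 34.5·243.0000 = 8383.5000
edge 4: (15,39)→(8,32.5)  cross = 15·32.5 − 8·39 = 175.5000; (r_i+r_j)·cross = 23·175.5000 = 4036.5000
edge 5: (8,32.5)→(5,25.5)  cross = 8·25.5 − 5·32.5 = 41.5000; (r_i+r_j)·cross = 13·41.5000 = 539.5000
edge 6: (5,25.5)→(3.5,5)  cross = 5·5 − 3.5·25.5 = -64.2500; (r_i+r_j)·cross = 8.5·-64.2500 = -546.1250
Σcross = 620.2500 → A = |Σcross|/2 = 310.1250 mm²
Σ(r_i+r_j)·cross = 19980.6250 → first moment M = |Σ|/6 = 3330.1042
R_c = M/A = 3330.1042/310.1250 = 10.7379 mm
θ = 104° = 1.815142 rad
V = θ·R_c·A = 1.815142·10.7379·310.1250 = 6044.613 mm³

Volume = 6044.613 mm³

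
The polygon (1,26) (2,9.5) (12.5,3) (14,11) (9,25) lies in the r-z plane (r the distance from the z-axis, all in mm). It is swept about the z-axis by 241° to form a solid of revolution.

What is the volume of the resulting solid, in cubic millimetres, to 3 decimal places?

Volume = 6050.944 mm³

Profile (r,z), 5 vertices: (1,26) (2,9.5) (12.5,3) (14,11) (9,25)
edge 0: (1,26)→(2,9.5)  cross = 1·9.5 − 2·26 = -42.5000; (r_i+r_j)·cross = 3·-42.5000 = -127.5000
edge 1: (2,9.5)→(12.5,3)  cross = 2·3 − 12.5·9.5 = -112.7500; (r_i+r_j)·cross = 14.5·-112.7500 = -1634.8750
edge 2: (12.5,3)→(14,11)  cross = 12.5·11 − 14·3 = 95.5000; (r_i+r_j)·cross = 26.5·95.5000 = 2530.7500
edge 3: (14,11)→(9,25)  cross = 14·25 − 9·11 = 251.0000; (r_i+r_j)·cross = 23·251.0000 = 5773.0000
edge 4: (9,25)→(1,26)  cross = 9·26 − 1·25 = 209.0000; (r_i+r_j)·cross = 10·209.0000 = 2090.0000
Σcross = 400.2500 → A = |Σcross|/2 = 200.1250 mm²
Σ(r_i+r_j)·cross = 8631.3750 → first moment M = |Σ|/6 = 1438.5625
R_c = M/A = 1438.5625/200.1250 = 7.1883 mm
θ = 241° = 4.206243 rad
V = θ·R_c·A = 4.206243·7.1883·200.1250 = 6050.944 mm³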